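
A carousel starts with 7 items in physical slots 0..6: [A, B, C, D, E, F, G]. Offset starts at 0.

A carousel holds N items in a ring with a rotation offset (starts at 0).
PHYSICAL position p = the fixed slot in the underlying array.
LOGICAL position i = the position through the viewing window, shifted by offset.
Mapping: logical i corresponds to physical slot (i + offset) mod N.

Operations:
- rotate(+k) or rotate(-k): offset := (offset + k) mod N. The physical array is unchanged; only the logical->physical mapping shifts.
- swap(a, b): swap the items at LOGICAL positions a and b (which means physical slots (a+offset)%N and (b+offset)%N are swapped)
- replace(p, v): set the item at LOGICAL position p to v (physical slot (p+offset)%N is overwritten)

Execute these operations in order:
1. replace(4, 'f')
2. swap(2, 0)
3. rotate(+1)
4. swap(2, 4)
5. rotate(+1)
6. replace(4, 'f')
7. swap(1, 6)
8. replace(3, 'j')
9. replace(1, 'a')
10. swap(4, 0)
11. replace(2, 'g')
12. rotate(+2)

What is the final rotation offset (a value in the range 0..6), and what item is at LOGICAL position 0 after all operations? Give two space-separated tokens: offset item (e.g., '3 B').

After op 1 (replace(4, 'f')): offset=0, physical=[A,B,C,D,f,F,G], logical=[A,B,C,D,f,F,G]
After op 2 (swap(2, 0)): offset=0, physical=[C,B,A,D,f,F,G], logical=[C,B,A,D,f,F,G]
After op 3 (rotate(+1)): offset=1, physical=[C,B,A,D,f,F,G], logical=[B,A,D,f,F,G,C]
After op 4 (swap(2, 4)): offset=1, physical=[C,B,A,F,f,D,G], logical=[B,A,F,f,D,G,C]
After op 5 (rotate(+1)): offset=2, physical=[C,B,A,F,f,D,G], logical=[A,F,f,D,G,C,B]
After op 6 (replace(4, 'f')): offset=2, physical=[C,B,A,F,f,D,f], logical=[A,F,f,D,f,C,B]
After op 7 (swap(1, 6)): offset=2, physical=[C,F,A,B,f,D,f], logical=[A,B,f,D,f,C,F]
After op 8 (replace(3, 'j')): offset=2, physical=[C,F,A,B,f,j,f], logical=[A,B,f,j,f,C,F]
After op 9 (replace(1, 'a')): offset=2, physical=[C,F,A,a,f,j,f], logical=[A,a,f,j,f,C,F]
After op 10 (swap(4, 0)): offset=2, physical=[C,F,f,a,f,j,A], logical=[f,a,f,j,A,C,F]
After op 11 (replace(2, 'g')): offset=2, physical=[C,F,f,a,g,j,A], logical=[f,a,g,j,A,C,F]
After op 12 (rotate(+2)): offset=4, physical=[C,F,f,a,g,j,A], logical=[g,j,A,C,F,f,a]

Answer: 4 g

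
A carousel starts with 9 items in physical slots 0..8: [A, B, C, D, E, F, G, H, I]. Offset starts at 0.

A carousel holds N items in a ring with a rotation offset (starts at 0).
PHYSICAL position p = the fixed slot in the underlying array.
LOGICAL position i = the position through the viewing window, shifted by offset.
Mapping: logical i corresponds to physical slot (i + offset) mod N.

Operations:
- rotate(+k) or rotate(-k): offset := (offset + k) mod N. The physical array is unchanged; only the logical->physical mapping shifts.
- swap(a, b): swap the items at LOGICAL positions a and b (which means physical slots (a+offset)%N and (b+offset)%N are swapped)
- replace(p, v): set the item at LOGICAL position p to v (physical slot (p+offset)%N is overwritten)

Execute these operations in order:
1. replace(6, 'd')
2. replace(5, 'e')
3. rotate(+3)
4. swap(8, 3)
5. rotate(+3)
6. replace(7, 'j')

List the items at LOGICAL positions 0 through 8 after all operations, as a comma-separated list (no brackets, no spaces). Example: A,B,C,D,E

After op 1 (replace(6, 'd')): offset=0, physical=[A,B,C,D,E,F,d,H,I], logical=[A,B,C,D,E,F,d,H,I]
After op 2 (replace(5, 'e')): offset=0, physical=[A,B,C,D,E,e,d,H,I], logical=[A,B,C,D,E,e,d,H,I]
After op 3 (rotate(+3)): offset=3, physical=[A,B,C,D,E,e,d,H,I], logical=[D,E,e,d,H,I,A,B,C]
After op 4 (swap(8, 3)): offset=3, physical=[A,B,d,D,E,e,C,H,I], logical=[D,E,e,C,H,I,A,B,d]
After op 5 (rotate(+3)): offset=6, physical=[A,B,d,D,E,e,C,H,I], logical=[C,H,I,A,B,d,D,E,e]
After op 6 (replace(7, 'j')): offset=6, physical=[A,B,d,D,j,e,C,H,I], logical=[C,H,I,A,B,d,D,j,e]

Answer: C,H,I,A,B,d,D,j,e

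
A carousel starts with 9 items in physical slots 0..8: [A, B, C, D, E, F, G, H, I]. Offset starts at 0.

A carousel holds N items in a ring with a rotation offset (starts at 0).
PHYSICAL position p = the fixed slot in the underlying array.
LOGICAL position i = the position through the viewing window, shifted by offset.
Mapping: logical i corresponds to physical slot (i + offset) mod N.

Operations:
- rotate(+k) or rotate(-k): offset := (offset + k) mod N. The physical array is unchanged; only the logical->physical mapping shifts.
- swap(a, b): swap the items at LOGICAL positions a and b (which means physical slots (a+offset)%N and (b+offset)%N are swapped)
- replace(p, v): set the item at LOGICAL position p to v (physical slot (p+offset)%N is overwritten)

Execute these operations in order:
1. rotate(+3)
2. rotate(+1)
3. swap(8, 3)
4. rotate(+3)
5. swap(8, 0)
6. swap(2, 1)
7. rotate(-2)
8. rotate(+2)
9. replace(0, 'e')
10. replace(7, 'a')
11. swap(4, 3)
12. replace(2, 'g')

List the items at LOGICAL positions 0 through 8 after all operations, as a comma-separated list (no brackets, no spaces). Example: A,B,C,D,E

Answer: e,A,g,C,B,H,E,a,D

Derivation:
After op 1 (rotate(+3)): offset=3, physical=[A,B,C,D,E,F,G,H,I], logical=[D,E,F,G,H,I,A,B,C]
After op 2 (rotate(+1)): offset=4, physical=[A,B,C,D,E,F,G,H,I], logical=[E,F,G,H,I,A,B,C,D]
After op 3 (swap(8, 3)): offset=4, physical=[A,B,C,H,E,F,G,D,I], logical=[E,F,G,D,I,A,B,C,H]
After op 4 (rotate(+3)): offset=7, physical=[A,B,C,H,E,F,G,D,I], logical=[D,I,A,B,C,H,E,F,G]
After op 5 (swap(8, 0)): offset=7, physical=[A,B,C,H,E,F,D,G,I], logical=[G,I,A,B,C,H,E,F,D]
After op 6 (swap(2, 1)): offset=7, physical=[I,B,C,H,E,F,D,G,A], logical=[G,A,I,B,C,H,E,F,D]
After op 7 (rotate(-2)): offset=5, physical=[I,B,C,H,E,F,D,G,A], logical=[F,D,G,A,I,B,C,H,E]
After op 8 (rotate(+2)): offset=7, physical=[I,B,C,H,E,F,D,G,A], logical=[G,A,I,B,C,H,E,F,D]
After op 9 (replace(0, 'e')): offset=7, physical=[I,B,C,H,E,F,D,e,A], logical=[e,A,I,B,C,H,E,F,D]
After op 10 (replace(7, 'a')): offset=7, physical=[I,B,C,H,E,a,D,e,A], logical=[e,A,I,B,C,H,E,a,D]
After op 11 (swap(4, 3)): offset=7, physical=[I,C,B,H,E,a,D,e,A], logical=[e,A,I,C,B,H,E,a,D]
After op 12 (replace(2, 'g')): offset=7, physical=[g,C,B,H,E,a,D,e,A], logical=[e,A,g,C,B,H,E,a,D]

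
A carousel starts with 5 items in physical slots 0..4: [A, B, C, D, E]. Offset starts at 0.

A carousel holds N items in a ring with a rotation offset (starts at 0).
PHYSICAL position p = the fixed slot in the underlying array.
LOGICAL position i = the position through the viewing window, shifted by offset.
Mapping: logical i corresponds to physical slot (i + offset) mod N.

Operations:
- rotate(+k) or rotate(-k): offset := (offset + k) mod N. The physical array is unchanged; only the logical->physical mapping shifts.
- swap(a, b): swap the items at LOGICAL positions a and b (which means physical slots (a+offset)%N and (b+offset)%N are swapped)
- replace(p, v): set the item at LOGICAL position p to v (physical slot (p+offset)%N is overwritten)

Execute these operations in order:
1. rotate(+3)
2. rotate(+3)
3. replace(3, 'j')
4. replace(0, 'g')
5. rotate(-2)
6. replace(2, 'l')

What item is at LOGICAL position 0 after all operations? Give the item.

After op 1 (rotate(+3)): offset=3, physical=[A,B,C,D,E], logical=[D,E,A,B,C]
After op 2 (rotate(+3)): offset=1, physical=[A,B,C,D,E], logical=[B,C,D,E,A]
After op 3 (replace(3, 'j')): offset=1, physical=[A,B,C,D,j], logical=[B,C,D,j,A]
After op 4 (replace(0, 'g')): offset=1, physical=[A,g,C,D,j], logical=[g,C,D,j,A]
After op 5 (rotate(-2)): offset=4, physical=[A,g,C,D,j], logical=[j,A,g,C,D]
After op 6 (replace(2, 'l')): offset=4, physical=[A,l,C,D,j], logical=[j,A,l,C,D]

Answer: j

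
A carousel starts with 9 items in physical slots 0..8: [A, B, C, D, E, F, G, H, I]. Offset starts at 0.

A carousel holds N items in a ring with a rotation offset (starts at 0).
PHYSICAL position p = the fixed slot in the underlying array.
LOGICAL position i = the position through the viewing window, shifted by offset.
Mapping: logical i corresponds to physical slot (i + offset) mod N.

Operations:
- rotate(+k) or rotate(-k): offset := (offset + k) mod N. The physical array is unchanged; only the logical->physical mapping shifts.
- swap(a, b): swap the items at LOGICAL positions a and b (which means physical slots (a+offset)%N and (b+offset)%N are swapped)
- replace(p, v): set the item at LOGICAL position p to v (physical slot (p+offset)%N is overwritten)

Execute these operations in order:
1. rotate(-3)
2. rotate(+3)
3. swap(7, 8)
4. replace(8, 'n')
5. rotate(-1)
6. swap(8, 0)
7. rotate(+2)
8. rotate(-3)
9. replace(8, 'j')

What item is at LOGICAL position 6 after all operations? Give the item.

After op 1 (rotate(-3)): offset=6, physical=[A,B,C,D,E,F,G,H,I], logical=[G,H,I,A,B,C,D,E,F]
After op 2 (rotate(+3)): offset=0, physical=[A,B,C,D,E,F,G,H,I], logical=[A,B,C,D,E,F,G,H,I]
After op 3 (swap(7, 8)): offset=0, physical=[A,B,C,D,E,F,G,I,H], logical=[A,B,C,D,E,F,G,I,H]
After op 4 (replace(8, 'n')): offset=0, physical=[A,B,C,D,E,F,G,I,n], logical=[A,B,C,D,E,F,G,I,n]
After op 5 (rotate(-1)): offset=8, physical=[A,B,C,D,E,F,G,I,n], logical=[n,A,B,C,D,E,F,G,I]
After op 6 (swap(8, 0)): offset=8, physical=[A,B,C,D,E,F,G,n,I], logical=[I,A,B,C,D,E,F,G,n]
After op 7 (rotate(+2)): offset=1, physical=[A,B,C,D,E,F,G,n,I], logical=[B,C,D,E,F,G,n,I,A]
After op 8 (rotate(-3)): offset=7, physical=[A,B,C,D,E,F,G,n,I], logical=[n,I,A,B,C,D,E,F,G]
After op 9 (replace(8, 'j')): offset=7, physical=[A,B,C,D,E,F,j,n,I], logical=[n,I,A,B,C,D,E,F,j]

Answer: E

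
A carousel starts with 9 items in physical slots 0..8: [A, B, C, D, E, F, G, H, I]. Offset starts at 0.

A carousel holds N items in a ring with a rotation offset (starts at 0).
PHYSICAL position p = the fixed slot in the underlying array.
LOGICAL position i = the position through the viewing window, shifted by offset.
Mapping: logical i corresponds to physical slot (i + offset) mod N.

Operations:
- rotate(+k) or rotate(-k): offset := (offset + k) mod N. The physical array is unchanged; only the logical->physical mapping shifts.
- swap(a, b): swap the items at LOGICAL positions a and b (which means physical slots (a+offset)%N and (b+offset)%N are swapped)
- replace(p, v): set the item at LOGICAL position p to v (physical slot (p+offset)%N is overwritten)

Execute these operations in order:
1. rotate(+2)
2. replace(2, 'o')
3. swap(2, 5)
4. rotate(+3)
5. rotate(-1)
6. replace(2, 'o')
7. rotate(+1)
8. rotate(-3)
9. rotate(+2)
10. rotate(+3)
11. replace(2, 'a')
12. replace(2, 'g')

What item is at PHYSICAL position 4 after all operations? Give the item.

Answer: H

Derivation:
After op 1 (rotate(+2)): offset=2, physical=[A,B,C,D,E,F,G,H,I], logical=[C,D,E,F,G,H,I,A,B]
After op 2 (replace(2, 'o')): offset=2, physical=[A,B,C,D,o,F,G,H,I], logical=[C,D,o,F,G,H,I,A,B]
After op 3 (swap(2, 5)): offset=2, physical=[A,B,C,D,H,F,G,o,I], logical=[C,D,H,F,G,o,I,A,B]
After op 4 (rotate(+3)): offset=5, physical=[A,B,C,D,H,F,G,o,I], logical=[F,G,o,I,A,B,C,D,H]
After op 5 (rotate(-1)): offset=4, physical=[A,B,C,D,H,F,G,o,I], logical=[H,F,G,o,I,A,B,C,D]
After op 6 (replace(2, 'o')): offset=4, physical=[A,B,C,D,H,F,o,o,I], logical=[H,F,o,o,I,A,B,C,D]
After op 7 (rotate(+1)): offset=5, physical=[A,B,C,D,H,F,o,o,I], logical=[F,o,o,I,A,B,C,D,H]
After op 8 (rotate(-3)): offset=2, physical=[A,B,C,D,H,F,o,o,I], logical=[C,D,H,F,o,o,I,A,B]
After op 9 (rotate(+2)): offset=4, physical=[A,B,C,D,H,F,o,o,I], logical=[H,F,o,o,I,A,B,C,D]
After op 10 (rotate(+3)): offset=7, physical=[A,B,C,D,H,F,o,o,I], logical=[o,I,A,B,C,D,H,F,o]
After op 11 (replace(2, 'a')): offset=7, physical=[a,B,C,D,H,F,o,o,I], logical=[o,I,a,B,C,D,H,F,o]
After op 12 (replace(2, 'g')): offset=7, physical=[g,B,C,D,H,F,o,o,I], logical=[o,I,g,B,C,D,H,F,o]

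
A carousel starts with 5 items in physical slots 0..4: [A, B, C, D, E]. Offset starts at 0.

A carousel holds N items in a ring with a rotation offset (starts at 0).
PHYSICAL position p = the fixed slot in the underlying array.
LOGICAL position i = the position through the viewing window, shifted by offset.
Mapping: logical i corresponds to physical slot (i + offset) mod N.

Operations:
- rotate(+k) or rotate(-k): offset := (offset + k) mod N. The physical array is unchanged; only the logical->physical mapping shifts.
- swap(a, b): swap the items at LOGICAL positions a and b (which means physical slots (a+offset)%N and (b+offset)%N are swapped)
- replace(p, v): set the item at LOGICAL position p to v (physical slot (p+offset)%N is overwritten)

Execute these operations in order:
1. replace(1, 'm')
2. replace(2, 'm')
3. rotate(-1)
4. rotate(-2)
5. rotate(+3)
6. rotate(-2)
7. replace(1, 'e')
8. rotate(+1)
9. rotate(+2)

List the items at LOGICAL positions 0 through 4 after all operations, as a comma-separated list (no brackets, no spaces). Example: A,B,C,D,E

Answer: m,m,D,e,A

Derivation:
After op 1 (replace(1, 'm')): offset=0, physical=[A,m,C,D,E], logical=[A,m,C,D,E]
After op 2 (replace(2, 'm')): offset=0, physical=[A,m,m,D,E], logical=[A,m,m,D,E]
After op 3 (rotate(-1)): offset=4, physical=[A,m,m,D,E], logical=[E,A,m,m,D]
After op 4 (rotate(-2)): offset=2, physical=[A,m,m,D,E], logical=[m,D,E,A,m]
After op 5 (rotate(+3)): offset=0, physical=[A,m,m,D,E], logical=[A,m,m,D,E]
After op 6 (rotate(-2)): offset=3, physical=[A,m,m,D,E], logical=[D,E,A,m,m]
After op 7 (replace(1, 'e')): offset=3, physical=[A,m,m,D,e], logical=[D,e,A,m,m]
After op 8 (rotate(+1)): offset=4, physical=[A,m,m,D,e], logical=[e,A,m,m,D]
After op 9 (rotate(+2)): offset=1, physical=[A,m,m,D,e], logical=[m,m,D,e,A]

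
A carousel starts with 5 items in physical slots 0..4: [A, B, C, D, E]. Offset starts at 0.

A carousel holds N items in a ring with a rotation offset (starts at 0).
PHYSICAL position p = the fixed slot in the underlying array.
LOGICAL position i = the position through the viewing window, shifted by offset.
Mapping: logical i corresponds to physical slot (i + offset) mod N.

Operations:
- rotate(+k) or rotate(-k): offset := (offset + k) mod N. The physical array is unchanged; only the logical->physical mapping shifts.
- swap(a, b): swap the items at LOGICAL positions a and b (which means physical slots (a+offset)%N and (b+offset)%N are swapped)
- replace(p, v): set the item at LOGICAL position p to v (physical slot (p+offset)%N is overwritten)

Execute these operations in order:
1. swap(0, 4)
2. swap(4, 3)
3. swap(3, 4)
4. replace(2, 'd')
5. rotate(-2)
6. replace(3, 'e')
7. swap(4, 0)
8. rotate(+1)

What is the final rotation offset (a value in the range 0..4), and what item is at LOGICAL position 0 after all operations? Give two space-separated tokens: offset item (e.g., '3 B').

Answer: 4 A

Derivation:
After op 1 (swap(0, 4)): offset=0, physical=[E,B,C,D,A], logical=[E,B,C,D,A]
After op 2 (swap(4, 3)): offset=0, physical=[E,B,C,A,D], logical=[E,B,C,A,D]
After op 3 (swap(3, 4)): offset=0, physical=[E,B,C,D,A], logical=[E,B,C,D,A]
After op 4 (replace(2, 'd')): offset=0, physical=[E,B,d,D,A], logical=[E,B,d,D,A]
After op 5 (rotate(-2)): offset=3, physical=[E,B,d,D,A], logical=[D,A,E,B,d]
After op 6 (replace(3, 'e')): offset=3, physical=[E,e,d,D,A], logical=[D,A,E,e,d]
After op 7 (swap(4, 0)): offset=3, physical=[E,e,D,d,A], logical=[d,A,E,e,D]
After op 8 (rotate(+1)): offset=4, physical=[E,e,D,d,A], logical=[A,E,e,D,d]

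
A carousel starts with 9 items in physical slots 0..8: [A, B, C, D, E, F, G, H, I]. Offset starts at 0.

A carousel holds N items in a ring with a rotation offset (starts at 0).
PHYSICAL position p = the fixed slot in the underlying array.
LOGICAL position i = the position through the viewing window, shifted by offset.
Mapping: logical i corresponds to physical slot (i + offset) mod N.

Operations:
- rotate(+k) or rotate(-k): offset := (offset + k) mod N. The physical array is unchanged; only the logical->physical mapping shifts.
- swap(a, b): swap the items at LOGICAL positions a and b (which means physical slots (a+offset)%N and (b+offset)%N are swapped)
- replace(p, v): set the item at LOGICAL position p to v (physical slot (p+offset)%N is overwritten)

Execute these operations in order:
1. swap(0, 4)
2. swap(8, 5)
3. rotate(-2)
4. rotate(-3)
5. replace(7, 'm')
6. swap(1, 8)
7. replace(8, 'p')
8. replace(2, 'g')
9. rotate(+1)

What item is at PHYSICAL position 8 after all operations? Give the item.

Answer: F

Derivation:
After op 1 (swap(0, 4)): offset=0, physical=[E,B,C,D,A,F,G,H,I], logical=[E,B,C,D,A,F,G,H,I]
After op 2 (swap(8, 5)): offset=0, physical=[E,B,C,D,A,I,G,H,F], logical=[E,B,C,D,A,I,G,H,F]
After op 3 (rotate(-2)): offset=7, physical=[E,B,C,D,A,I,G,H,F], logical=[H,F,E,B,C,D,A,I,G]
After op 4 (rotate(-3)): offset=4, physical=[E,B,C,D,A,I,G,H,F], logical=[A,I,G,H,F,E,B,C,D]
After op 5 (replace(7, 'm')): offset=4, physical=[E,B,m,D,A,I,G,H,F], logical=[A,I,G,H,F,E,B,m,D]
After op 6 (swap(1, 8)): offset=4, physical=[E,B,m,I,A,D,G,H,F], logical=[A,D,G,H,F,E,B,m,I]
After op 7 (replace(8, 'p')): offset=4, physical=[E,B,m,p,A,D,G,H,F], logical=[A,D,G,H,F,E,B,m,p]
After op 8 (replace(2, 'g')): offset=4, physical=[E,B,m,p,A,D,g,H,F], logical=[A,D,g,H,F,E,B,m,p]
After op 9 (rotate(+1)): offset=5, physical=[E,B,m,p,A,D,g,H,F], logical=[D,g,H,F,E,B,m,p,A]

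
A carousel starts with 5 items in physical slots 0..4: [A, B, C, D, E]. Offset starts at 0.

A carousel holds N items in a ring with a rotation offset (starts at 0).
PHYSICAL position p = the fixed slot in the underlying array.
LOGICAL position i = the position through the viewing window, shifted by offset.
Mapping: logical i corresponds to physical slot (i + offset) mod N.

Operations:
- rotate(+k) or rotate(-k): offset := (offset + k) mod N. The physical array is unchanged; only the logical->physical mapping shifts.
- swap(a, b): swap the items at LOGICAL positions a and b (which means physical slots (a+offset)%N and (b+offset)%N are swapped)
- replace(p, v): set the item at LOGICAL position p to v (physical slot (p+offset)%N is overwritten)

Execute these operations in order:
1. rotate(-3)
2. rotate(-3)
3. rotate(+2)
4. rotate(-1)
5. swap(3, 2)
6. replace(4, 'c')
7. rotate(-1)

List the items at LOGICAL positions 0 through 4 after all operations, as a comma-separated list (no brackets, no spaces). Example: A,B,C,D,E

After op 1 (rotate(-3)): offset=2, physical=[A,B,C,D,E], logical=[C,D,E,A,B]
After op 2 (rotate(-3)): offset=4, physical=[A,B,C,D,E], logical=[E,A,B,C,D]
After op 3 (rotate(+2)): offset=1, physical=[A,B,C,D,E], logical=[B,C,D,E,A]
After op 4 (rotate(-1)): offset=0, physical=[A,B,C,D,E], logical=[A,B,C,D,E]
After op 5 (swap(3, 2)): offset=0, physical=[A,B,D,C,E], logical=[A,B,D,C,E]
After op 6 (replace(4, 'c')): offset=0, physical=[A,B,D,C,c], logical=[A,B,D,C,c]
After op 7 (rotate(-1)): offset=4, physical=[A,B,D,C,c], logical=[c,A,B,D,C]

Answer: c,A,B,D,C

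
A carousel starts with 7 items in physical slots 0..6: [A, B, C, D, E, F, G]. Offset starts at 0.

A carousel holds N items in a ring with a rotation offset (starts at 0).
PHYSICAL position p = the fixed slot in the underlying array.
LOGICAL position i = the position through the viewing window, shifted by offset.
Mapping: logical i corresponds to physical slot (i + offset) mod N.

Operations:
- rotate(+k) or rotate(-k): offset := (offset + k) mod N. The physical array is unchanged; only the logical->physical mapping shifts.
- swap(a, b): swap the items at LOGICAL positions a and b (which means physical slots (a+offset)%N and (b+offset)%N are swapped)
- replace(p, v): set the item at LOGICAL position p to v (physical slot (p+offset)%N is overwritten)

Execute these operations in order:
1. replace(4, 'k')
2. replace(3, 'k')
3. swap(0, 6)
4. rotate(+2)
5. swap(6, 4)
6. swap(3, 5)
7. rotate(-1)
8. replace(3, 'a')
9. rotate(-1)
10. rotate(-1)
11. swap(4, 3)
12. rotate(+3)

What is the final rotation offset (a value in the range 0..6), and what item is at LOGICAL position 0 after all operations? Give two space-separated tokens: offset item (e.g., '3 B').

After op 1 (replace(4, 'k')): offset=0, physical=[A,B,C,D,k,F,G], logical=[A,B,C,D,k,F,G]
After op 2 (replace(3, 'k')): offset=0, physical=[A,B,C,k,k,F,G], logical=[A,B,C,k,k,F,G]
After op 3 (swap(0, 6)): offset=0, physical=[G,B,C,k,k,F,A], logical=[G,B,C,k,k,F,A]
After op 4 (rotate(+2)): offset=2, physical=[G,B,C,k,k,F,A], logical=[C,k,k,F,A,G,B]
After op 5 (swap(6, 4)): offset=2, physical=[G,A,C,k,k,F,B], logical=[C,k,k,F,B,G,A]
After op 6 (swap(3, 5)): offset=2, physical=[F,A,C,k,k,G,B], logical=[C,k,k,G,B,F,A]
After op 7 (rotate(-1)): offset=1, physical=[F,A,C,k,k,G,B], logical=[A,C,k,k,G,B,F]
After op 8 (replace(3, 'a')): offset=1, physical=[F,A,C,k,a,G,B], logical=[A,C,k,a,G,B,F]
After op 9 (rotate(-1)): offset=0, physical=[F,A,C,k,a,G,B], logical=[F,A,C,k,a,G,B]
After op 10 (rotate(-1)): offset=6, physical=[F,A,C,k,a,G,B], logical=[B,F,A,C,k,a,G]
After op 11 (swap(4, 3)): offset=6, physical=[F,A,k,C,a,G,B], logical=[B,F,A,k,C,a,G]
After op 12 (rotate(+3)): offset=2, physical=[F,A,k,C,a,G,B], logical=[k,C,a,G,B,F,A]

Answer: 2 k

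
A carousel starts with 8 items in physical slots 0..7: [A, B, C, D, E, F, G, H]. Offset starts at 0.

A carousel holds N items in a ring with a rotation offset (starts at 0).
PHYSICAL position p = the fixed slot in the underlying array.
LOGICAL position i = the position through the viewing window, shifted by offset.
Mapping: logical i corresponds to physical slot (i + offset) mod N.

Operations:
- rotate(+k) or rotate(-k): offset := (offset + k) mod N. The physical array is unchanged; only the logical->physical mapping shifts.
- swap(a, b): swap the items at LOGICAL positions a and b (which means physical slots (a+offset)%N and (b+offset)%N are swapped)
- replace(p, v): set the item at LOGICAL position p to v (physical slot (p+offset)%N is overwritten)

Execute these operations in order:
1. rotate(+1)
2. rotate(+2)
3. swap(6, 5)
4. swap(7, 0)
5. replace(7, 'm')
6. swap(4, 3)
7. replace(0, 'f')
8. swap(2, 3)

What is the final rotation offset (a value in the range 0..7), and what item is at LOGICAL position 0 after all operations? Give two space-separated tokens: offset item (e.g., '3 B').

Answer: 3 f

Derivation:
After op 1 (rotate(+1)): offset=1, physical=[A,B,C,D,E,F,G,H], logical=[B,C,D,E,F,G,H,A]
After op 2 (rotate(+2)): offset=3, physical=[A,B,C,D,E,F,G,H], logical=[D,E,F,G,H,A,B,C]
After op 3 (swap(6, 5)): offset=3, physical=[B,A,C,D,E,F,G,H], logical=[D,E,F,G,H,B,A,C]
After op 4 (swap(7, 0)): offset=3, physical=[B,A,D,C,E,F,G,H], logical=[C,E,F,G,H,B,A,D]
After op 5 (replace(7, 'm')): offset=3, physical=[B,A,m,C,E,F,G,H], logical=[C,E,F,G,H,B,A,m]
After op 6 (swap(4, 3)): offset=3, physical=[B,A,m,C,E,F,H,G], logical=[C,E,F,H,G,B,A,m]
After op 7 (replace(0, 'f')): offset=3, physical=[B,A,m,f,E,F,H,G], logical=[f,E,F,H,G,B,A,m]
After op 8 (swap(2, 3)): offset=3, physical=[B,A,m,f,E,H,F,G], logical=[f,E,H,F,G,B,A,m]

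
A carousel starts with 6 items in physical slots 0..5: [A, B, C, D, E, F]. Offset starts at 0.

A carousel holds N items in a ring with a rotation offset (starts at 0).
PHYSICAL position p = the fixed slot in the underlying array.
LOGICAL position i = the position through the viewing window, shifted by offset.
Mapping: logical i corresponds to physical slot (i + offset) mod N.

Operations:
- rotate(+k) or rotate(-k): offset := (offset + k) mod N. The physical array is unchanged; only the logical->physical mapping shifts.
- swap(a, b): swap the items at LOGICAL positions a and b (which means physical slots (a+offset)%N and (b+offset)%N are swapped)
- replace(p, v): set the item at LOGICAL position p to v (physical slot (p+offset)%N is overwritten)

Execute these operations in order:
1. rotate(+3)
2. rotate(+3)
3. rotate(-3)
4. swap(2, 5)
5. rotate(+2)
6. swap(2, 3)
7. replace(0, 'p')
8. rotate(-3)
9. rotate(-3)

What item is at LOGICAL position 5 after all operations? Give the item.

Answer: E

Derivation:
After op 1 (rotate(+3)): offset=3, physical=[A,B,C,D,E,F], logical=[D,E,F,A,B,C]
After op 2 (rotate(+3)): offset=0, physical=[A,B,C,D,E,F], logical=[A,B,C,D,E,F]
After op 3 (rotate(-3)): offset=3, physical=[A,B,C,D,E,F], logical=[D,E,F,A,B,C]
After op 4 (swap(2, 5)): offset=3, physical=[A,B,F,D,E,C], logical=[D,E,C,A,B,F]
After op 5 (rotate(+2)): offset=5, physical=[A,B,F,D,E,C], logical=[C,A,B,F,D,E]
After op 6 (swap(2, 3)): offset=5, physical=[A,F,B,D,E,C], logical=[C,A,F,B,D,E]
After op 7 (replace(0, 'p')): offset=5, physical=[A,F,B,D,E,p], logical=[p,A,F,B,D,E]
After op 8 (rotate(-3)): offset=2, physical=[A,F,B,D,E,p], logical=[B,D,E,p,A,F]
After op 9 (rotate(-3)): offset=5, physical=[A,F,B,D,E,p], logical=[p,A,F,B,D,E]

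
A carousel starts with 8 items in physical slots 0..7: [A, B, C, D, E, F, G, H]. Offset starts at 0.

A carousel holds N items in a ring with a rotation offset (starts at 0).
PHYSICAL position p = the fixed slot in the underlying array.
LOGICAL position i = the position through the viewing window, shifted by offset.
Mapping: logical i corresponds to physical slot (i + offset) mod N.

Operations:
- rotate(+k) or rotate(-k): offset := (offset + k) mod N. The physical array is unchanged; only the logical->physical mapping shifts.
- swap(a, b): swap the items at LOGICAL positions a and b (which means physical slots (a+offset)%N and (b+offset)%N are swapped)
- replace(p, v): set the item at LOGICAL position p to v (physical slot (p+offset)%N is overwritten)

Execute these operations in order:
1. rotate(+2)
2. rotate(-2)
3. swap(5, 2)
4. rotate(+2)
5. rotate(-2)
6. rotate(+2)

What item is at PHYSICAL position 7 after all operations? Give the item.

After op 1 (rotate(+2)): offset=2, physical=[A,B,C,D,E,F,G,H], logical=[C,D,E,F,G,H,A,B]
After op 2 (rotate(-2)): offset=0, physical=[A,B,C,D,E,F,G,H], logical=[A,B,C,D,E,F,G,H]
After op 3 (swap(5, 2)): offset=0, physical=[A,B,F,D,E,C,G,H], logical=[A,B,F,D,E,C,G,H]
After op 4 (rotate(+2)): offset=2, physical=[A,B,F,D,E,C,G,H], logical=[F,D,E,C,G,H,A,B]
After op 5 (rotate(-2)): offset=0, physical=[A,B,F,D,E,C,G,H], logical=[A,B,F,D,E,C,G,H]
After op 6 (rotate(+2)): offset=2, physical=[A,B,F,D,E,C,G,H], logical=[F,D,E,C,G,H,A,B]

Answer: H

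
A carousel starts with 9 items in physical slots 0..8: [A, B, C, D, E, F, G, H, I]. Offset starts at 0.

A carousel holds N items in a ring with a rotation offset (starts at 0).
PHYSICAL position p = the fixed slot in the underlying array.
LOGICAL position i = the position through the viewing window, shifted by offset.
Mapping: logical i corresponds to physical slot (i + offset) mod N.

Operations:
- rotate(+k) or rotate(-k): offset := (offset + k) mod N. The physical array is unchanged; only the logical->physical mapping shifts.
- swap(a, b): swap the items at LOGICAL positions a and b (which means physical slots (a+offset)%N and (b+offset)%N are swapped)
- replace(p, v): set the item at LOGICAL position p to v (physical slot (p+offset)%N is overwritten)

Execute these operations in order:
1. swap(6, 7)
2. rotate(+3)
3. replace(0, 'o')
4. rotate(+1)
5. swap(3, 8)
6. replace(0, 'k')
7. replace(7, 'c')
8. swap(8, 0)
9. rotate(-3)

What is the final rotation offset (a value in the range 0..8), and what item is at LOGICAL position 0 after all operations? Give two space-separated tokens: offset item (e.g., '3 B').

Answer: 1 B

Derivation:
After op 1 (swap(6, 7)): offset=0, physical=[A,B,C,D,E,F,H,G,I], logical=[A,B,C,D,E,F,H,G,I]
After op 2 (rotate(+3)): offset=3, physical=[A,B,C,D,E,F,H,G,I], logical=[D,E,F,H,G,I,A,B,C]
After op 3 (replace(0, 'o')): offset=3, physical=[A,B,C,o,E,F,H,G,I], logical=[o,E,F,H,G,I,A,B,C]
After op 4 (rotate(+1)): offset=4, physical=[A,B,C,o,E,F,H,G,I], logical=[E,F,H,G,I,A,B,C,o]
After op 5 (swap(3, 8)): offset=4, physical=[A,B,C,G,E,F,H,o,I], logical=[E,F,H,o,I,A,B,C,G]
After op 6 (replace(0, 'k')): offset=4, physical=[A,B,C,G,k,F,H,o,I], logical=[k,F,H,o,I,A,B,C,G]
After op 7 (replace(7, 'c')): offset=4, physical=[A,B,c,G,k,F,H,o,I], logical=[k,F,H,o,I,A,B,c,G]
After op 8 (swap(8, 0)): offset=4, physical=[A,B,c,k,G,F,H,o,I], logical=[G,F,H,o,I,A,B,c,k]
After op 9 (rotate(-3)): offset=1, physical=[A,B,c,k,G,F,H,o,I], logical=[B,c,k,G,F,H,o,I,A]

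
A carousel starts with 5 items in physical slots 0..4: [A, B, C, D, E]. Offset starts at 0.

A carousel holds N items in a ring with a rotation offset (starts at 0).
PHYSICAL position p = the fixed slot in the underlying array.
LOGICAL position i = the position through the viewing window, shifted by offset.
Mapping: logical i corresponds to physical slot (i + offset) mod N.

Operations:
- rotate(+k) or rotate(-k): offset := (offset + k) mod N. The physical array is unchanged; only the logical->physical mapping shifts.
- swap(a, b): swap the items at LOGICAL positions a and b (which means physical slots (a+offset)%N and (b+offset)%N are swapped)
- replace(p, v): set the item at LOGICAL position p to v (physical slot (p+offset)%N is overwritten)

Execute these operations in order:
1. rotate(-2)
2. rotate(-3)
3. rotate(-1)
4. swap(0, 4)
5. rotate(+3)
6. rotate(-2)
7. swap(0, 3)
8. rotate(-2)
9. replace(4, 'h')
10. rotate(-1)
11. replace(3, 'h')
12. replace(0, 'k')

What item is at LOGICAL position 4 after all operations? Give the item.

After op 1 (rotate(-2)): offset=3, physical=[A,B,C,D,E], logical=[D,E,A,B,C]
After op 2 (rotate(-3)): offset=0, physical=[A,B,C,D,E], logical=[A,B,C,D,E]
After op 3 (rotate(-1)): offset=4, physical=[A,B,C,D,E], logical=[E,A,B,C,D]
After op 4 (swap(0, 4)): offset=4, physical=[A,B,C,E,D], logical=[D,A,B,C,E]
After op 5 (rotate(+3)): offset=2, physical=[A,B,C,E,D], logical=[C,E,D,A,B]
After op 6 (rotate(-2)): offset=0, physical=[A,B,C,E,D], logical=[A,B,C,E,D]
After op 7 (swap(0, 3)): offset=0, physical=[E,B,C,A,D], logical=[E,B,C,A,D]
After op 8 (rotate(-2)): offset=3, physical=[E,B,C,A,D], logical=[A,D,E,B,C]
After op 9 (replace(4, 'h')): offset=3, physical=[E,B,h,A,D], logical=[A,D,E,B,h]
After op 10 (rotate(-1)): offset=2, physical=[E,B,h,A,D], logical=[h,A,D,E,B]
After op 11 (replace(3, 'h')): offset=2, physical=[h,B,h,A,D], logical=[h,A,D,h,B]
After op 12 (replace(0, 'k')): offset=2, physical=[h,B,k,A,D], logical=[k,A,D,h,B]

Answer: B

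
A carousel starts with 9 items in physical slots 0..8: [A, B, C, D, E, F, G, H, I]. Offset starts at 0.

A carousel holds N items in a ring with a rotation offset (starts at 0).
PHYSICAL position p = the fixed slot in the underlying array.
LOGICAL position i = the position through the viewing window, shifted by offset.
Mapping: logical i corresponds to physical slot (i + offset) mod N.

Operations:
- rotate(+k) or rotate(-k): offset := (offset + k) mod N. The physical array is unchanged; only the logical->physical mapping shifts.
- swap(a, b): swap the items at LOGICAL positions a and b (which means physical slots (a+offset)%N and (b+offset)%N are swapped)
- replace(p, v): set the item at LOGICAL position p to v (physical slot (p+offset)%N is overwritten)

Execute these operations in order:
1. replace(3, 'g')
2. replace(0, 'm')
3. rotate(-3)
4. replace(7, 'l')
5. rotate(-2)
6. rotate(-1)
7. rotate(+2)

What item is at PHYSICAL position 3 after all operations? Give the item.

Answer: g

Derivation:
After op 1 (replace(3, 'g')): offset=0, physical=[A,B,C,g,E,F,G,H,I], logical=[A,B,C,g,E,F,G,H,I]
After op 2 (replace(0, 'm')): offset=0, physical=[m,B,C,g,E,F,G,H,I], logical=[m,B,C,g,E,F,G,H,I]
After op 3 (rotate(-3)): offset=6, physical=[m,B,C,g,E,F,G,H,I], logical=[G,H,I,m,B,C,g,E,F]
After op 4 (replace(7, 'l')): offset=6, physical=[m,B,C,g,l,F,G,H,I], logical=[G,H,I,m,B,C,g,l,F]
After op 5 (rotate(-2)): offset=4, physical=[m,B,C,g,l,F,G,H,I], logical=[l,F,G,H,I,m,B,C,g]
After op 6 (rotate(-1)): offset=3, physical=[m,B,C,g,l,F,G,H,I], logical=[g,l,F,G,H,I,m,B,C]
After op 7 (rotate(+2)): offset=5, physical=[m,B,C,g,l,F,G,H,I], logical=[F,G,H,I,m,B,C,g,l]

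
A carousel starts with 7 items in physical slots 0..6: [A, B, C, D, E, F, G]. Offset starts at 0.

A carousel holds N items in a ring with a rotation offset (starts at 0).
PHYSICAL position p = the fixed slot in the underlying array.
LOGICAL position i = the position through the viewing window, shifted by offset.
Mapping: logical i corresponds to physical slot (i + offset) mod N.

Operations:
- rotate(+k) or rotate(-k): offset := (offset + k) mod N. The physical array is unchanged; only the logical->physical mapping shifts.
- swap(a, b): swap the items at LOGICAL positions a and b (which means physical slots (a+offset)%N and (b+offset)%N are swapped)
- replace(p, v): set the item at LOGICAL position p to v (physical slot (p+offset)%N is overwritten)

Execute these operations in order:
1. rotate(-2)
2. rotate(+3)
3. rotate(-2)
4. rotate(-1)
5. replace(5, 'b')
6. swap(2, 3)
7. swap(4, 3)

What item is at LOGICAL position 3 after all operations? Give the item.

Answer: C

Derivation:
After op 1 (rotate(-2)): offset=5, physical=[A,B,C,D,E,F,G], logical=[F,G,A,B,C,D,E]
After op 2 (rotate(+3)): offset=1, physical=[A,B,C,D,E,F,G], logical=[B,C,D,E,F,G,A]
After op 3 (rotate(-2)): offset=6, physical=[A,B,C,D,E,F,G], logical=[G,A,B,C,D,E,F]
After op 4 (rotate(-1)): offset=5, physical=[A,B,C,D,E,F,G], logical=[F,G,A,B,C,D,E]
After op 5 (replace(5, 'b')): offset=5, physical=[A,B,C,b,E,F,G], logical=[F,G,A,B,C,b,E]
After op 6 (swap(2, 3)): offset=5, physical=[B,A,C,b,E,F,G], logical=[F,G,B,A,C,b,E]
After op 7 (swap(4, 3)): offset=5, physical=[B,C,A,b,E,F,G], logical=[F,G,B,C,A,b,E]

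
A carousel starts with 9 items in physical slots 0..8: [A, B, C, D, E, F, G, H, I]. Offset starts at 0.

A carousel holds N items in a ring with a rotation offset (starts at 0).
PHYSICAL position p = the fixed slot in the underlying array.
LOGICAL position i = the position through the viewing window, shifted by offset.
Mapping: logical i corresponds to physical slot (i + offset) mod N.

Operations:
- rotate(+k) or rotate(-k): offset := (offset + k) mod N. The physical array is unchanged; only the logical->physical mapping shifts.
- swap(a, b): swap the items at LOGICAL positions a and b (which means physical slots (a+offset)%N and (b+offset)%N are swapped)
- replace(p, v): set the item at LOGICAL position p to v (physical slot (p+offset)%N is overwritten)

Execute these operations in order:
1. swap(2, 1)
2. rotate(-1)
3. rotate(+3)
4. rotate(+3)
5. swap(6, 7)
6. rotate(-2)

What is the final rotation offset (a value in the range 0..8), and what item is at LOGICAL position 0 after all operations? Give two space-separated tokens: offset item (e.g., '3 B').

Answer: 3 B

Derivation:
After op 1 (swap(2, 1)): offset=0, physical=[A,C,B,D,E,F,G,H,I], logical=[A,C,B,D,E,F,G,H,I]
After op 2 (rotate(-1)): offset=8, physical=[A,C,B,D,E,F,G,H,I], logical=[I,A,C,B,D,E,F,G,H]
After op 3 (rotate(+3)): offset=2, physical=[A,C,B,D,E,F,G,H,I], logical=[B,D,E,F,G,H,I,A,C]
After op 4 (rotate(+3)): offset=5, physical=[A,C,B,D,E,F,G,H,I], logical=[F,G,H,I,A,C,B,D,E]
After op 5 (swap(6, 7)): offset=5, physical=[A,C,D,B,E,F,G,H,I], logical=[F,G,H,I,A,C,D,B,E]
After op 6 (rotate(-2)): offset=3, physical=[A,C,D,B,E,F,G,H,I], logical=[B,E,F,G,H,I,A,C,D]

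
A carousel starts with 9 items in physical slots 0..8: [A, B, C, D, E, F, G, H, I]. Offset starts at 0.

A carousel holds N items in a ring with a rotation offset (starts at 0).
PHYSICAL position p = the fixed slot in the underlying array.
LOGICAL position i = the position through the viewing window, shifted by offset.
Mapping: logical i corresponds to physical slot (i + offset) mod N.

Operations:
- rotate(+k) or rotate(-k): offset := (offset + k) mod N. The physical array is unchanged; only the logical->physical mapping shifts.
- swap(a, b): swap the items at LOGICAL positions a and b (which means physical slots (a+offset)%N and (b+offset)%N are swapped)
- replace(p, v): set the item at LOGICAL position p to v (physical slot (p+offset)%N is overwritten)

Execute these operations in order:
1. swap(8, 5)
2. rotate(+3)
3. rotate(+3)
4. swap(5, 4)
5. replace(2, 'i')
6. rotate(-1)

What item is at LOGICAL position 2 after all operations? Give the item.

After op 1 (swap(8, 5)): offset=0, physical=[A,B,C,D,E,I,G,H,F], logical=[A,B,C,D,E,I,G,H,F]
After op 2 (rotate(+3)): offset=3, physical=[A,B,C,D,E,I,G,H,F], logical=[D,E,I,G,H,F,A,B,C]
After op 3 (rotate(+3)): offset=6, physical=[A,B,C,D,E,I,G,H,F], logical=[G,H,F,A,B,C,D,E,I]
After op 4 (swap(5, 4)): offset=6, physical=[A,C,B,D,E,I,G,H,F], logical=[G,H,F,A,C,B,D,E,I]
After op 5 (replace(2, 'i')): offset=6, physical=[A,C,B,D,E,I,G,H,i], logical=[G,H,i,A,C,B,D,E,I]
After op 6 (rotate(-1)): offset=5, physical=[A,C,B,D,E,I,G,H,i], logical=[I,G,H,i,A,C,B,D,E]

Answer: H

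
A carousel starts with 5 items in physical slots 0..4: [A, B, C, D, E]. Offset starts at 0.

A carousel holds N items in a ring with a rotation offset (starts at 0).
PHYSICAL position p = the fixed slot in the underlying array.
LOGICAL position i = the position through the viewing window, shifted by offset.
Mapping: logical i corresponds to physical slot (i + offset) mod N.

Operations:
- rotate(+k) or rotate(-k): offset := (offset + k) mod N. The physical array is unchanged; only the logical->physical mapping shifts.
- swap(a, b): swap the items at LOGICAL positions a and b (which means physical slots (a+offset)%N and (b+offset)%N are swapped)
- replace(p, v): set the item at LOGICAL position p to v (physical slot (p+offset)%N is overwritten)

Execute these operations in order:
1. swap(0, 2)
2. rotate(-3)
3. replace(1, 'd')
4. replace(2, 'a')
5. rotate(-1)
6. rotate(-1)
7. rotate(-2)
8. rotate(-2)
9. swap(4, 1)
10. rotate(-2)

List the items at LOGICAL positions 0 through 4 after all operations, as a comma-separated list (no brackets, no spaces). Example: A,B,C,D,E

Answer: a,A,B,C,d

Derivation:
After op 1 (swap(0, 2)): offset=0, physical=[C,B,A,D,E], logical=[C,B,A,D,E]
After op 2 (rotate(-3)): offset=2, physical=[C,B,A,D,E], logical=[A,D,E,C,B]
After op 3 (replace(1, 'd')): offset=2, physical=[C,B,A,d,E], logical=[A,d,E,C,B]
After op 4 (replace(2, 'a')): offset=2, physical=[C,B,A,d,a], logical=[A,d,a,C,B]
After op 5 (rotate(-1)): offset=1, physical=[C,B,A,d,a], logical=[B,A,d,a,C]
After op 6 (rotate(-1)): offset=0, physical=[C,B,A,d,a], logical=[C,B,A,d,a]
After op 7 (rotate(-2)): offset=3, physical=[C,B,A,d,a], logical=[d,a,C,B,A]
After op 8 (rotate(-2)): offset=1, physical=[C,B,A,d,a], logical=[B,A,d,a,C]
After op 9 (swap(4, 1)): offset=1, physical=[A,B,C,d,a], logical=[B,C,d,a,A]
After op 10 (rotate(-2)): offset=4, physical=[A,B,C,d,a], logical=[a,A,B,C,d]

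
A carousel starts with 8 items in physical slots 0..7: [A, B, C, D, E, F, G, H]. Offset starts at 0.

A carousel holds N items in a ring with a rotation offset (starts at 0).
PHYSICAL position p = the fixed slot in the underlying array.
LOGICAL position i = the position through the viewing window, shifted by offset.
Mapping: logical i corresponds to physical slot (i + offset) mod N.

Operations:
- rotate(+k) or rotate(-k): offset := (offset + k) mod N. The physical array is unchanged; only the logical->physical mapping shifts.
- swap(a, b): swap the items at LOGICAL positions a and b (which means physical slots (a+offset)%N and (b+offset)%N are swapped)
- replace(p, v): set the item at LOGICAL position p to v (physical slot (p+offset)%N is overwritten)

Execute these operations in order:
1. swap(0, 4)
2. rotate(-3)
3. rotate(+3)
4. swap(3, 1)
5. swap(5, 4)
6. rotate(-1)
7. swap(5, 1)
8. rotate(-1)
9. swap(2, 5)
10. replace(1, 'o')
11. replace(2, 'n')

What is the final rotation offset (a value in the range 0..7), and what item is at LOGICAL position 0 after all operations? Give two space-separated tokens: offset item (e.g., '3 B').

After op 1 (swap(0, 4)): offset=0, physical=[E,B,C,D,A,F,G,H], logical=[E,B,C,D,A,F,G,H]
After op 2 (rotate(-3)): offset=5, physical=[E,B,C,D,A,F,G,H], logical=[F,G,H,E,B,C,D,A]
After op 3 (rotate(+3)): offset=0, physical=[E,B,C,D,A,F,G,H], logical=[E,B,C,D,A,F,G,H]
After op 4 (swap(3, 1)): offset=0, physical=[E,D,C,B,A,F,G,H], logical=[E,D,C,B,A,F,G,H]
After op 5 (swap(5, 4)): offset=0, physical=[E,D,C,B,F,A,G,H], logical=[E,D,C,B,F,A,G,H]
After op 6 (rotate(-1)): offset=7, physical=[E,D,C,B,F,A,G,H], logical=[H,E,D,C,B,F,A,G]
After op 7 (swap(5, 1)): offset=7, physical=[F,D,C,B,E,A,G,H], logical=[H,F,D,C,B,E,A,G]
After op 8 (rotate(-1)): offset=6, physical=[F,D,C,B,E,A,G,H], logical=[G,H,F,D,C,B,E,A]
After op 9 (swap(2, 5)): offset=6, physical=[B,D,C,F,E,A,G,H], logical=[G,H,B,D,C,F,E,A]
After op 10 (replace(1, 'o')): offset=6, physical=[B,D,C,F,E,A,G,o], logical=[G,o,B,D,C,F,E,A]
After op 11 (replace(2, 'n')): offset=6, physical=[n,D,C,F,E,A,G,o], logical=[G,o,n,D,C,F,E,A]

Answer: 6 G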